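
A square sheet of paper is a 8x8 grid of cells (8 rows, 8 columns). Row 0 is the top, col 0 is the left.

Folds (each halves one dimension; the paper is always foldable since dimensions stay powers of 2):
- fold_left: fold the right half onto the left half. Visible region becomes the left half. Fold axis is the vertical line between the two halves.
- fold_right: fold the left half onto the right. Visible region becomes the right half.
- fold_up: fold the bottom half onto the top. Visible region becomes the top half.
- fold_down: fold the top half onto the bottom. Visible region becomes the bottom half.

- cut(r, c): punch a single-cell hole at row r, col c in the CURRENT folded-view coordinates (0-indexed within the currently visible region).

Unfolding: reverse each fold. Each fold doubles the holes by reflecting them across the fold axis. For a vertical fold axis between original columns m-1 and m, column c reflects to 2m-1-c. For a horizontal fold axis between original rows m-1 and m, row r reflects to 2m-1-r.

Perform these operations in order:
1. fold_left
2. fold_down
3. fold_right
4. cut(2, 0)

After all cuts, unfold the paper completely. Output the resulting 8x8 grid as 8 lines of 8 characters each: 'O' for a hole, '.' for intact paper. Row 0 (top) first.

Op 1 fold_left: fold axis v@4; visible region now rows[0,8) x cols[0,4) = 8x4
Op 2 fold_down: fold axis h@4; visible region now rows[4,8) x cols[0,4) = 4x4
Op 3 fold_right: fold axis v@2; visible region now rows[4,8) x cols[2,4) = 4x2
Op 4 cut(2, 0): punch at orig (6,2); cuts so far [(6, 2)]; region rows[4,8) x cols[2,4) = 4x2
Unfold 1 (reflect across v@2): 2 holes -> [(6, 1), (6, 2)]
Unfold 2 (reflect across h@4): 4 holes -> [(1, 1), (1, 2), (6, 1), (6, 2)]
Unfold 3 (reflect across v@4): 8 holes -> [(1, 1), (1, 2), (1, 5), (1, 6), (6, 1), (6, 2), (6, 5), (6, 6)]

Answer: ........
.OO..OO.
........
........
........
........
.OO..OO.
........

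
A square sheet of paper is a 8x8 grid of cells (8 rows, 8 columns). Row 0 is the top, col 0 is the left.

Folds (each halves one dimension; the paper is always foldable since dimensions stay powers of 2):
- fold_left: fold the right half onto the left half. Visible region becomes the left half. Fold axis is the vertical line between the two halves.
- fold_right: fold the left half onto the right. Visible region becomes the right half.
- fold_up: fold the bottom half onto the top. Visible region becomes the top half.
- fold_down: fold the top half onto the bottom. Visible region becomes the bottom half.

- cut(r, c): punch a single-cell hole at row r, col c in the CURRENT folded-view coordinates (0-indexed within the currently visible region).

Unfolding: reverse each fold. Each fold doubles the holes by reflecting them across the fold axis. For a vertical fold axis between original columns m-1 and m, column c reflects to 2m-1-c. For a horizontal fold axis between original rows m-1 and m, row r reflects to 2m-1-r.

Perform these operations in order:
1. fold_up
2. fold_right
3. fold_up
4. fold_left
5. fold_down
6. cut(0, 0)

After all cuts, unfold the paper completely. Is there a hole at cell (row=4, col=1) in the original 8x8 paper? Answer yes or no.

Answer: no

Derivation:
Op 1 fold_up: fold axis h@4; visible region now rows[0,4) x cols[0,8) = 4x8
Op 2 fold_right: fold axis v@4; visible region now rows[0,4) x cols[4,8) = 4x4
Op 3 fold_up: fold axis h@2; visible region now rows[0,2) x cols[4,8) = 2x4
Op 4 fold_left: fold axis v@6; visible region now rows[0,2) x cols[4,6) = 2x2
Op 5 fold_down: fold axis h@1; visible region now rows[1,2) x cols[4,6) = 1x2
Op 6 cut(0, 0): punch at orig (1,4); cuts so far [(1, 4)]; region rows[1,2) x cols[4,6) = 1x2
Unfold 1 (reflect across h@1): 2 holes -> [(0, 4), (1, 4)]
Unfold 2 (reflect across v@6): 4 holes -> [(0, 4), (0, 7), (1, 4), (1, 7)]
Unfold 3 (reflect across h@2): 8 holes -> [(0, 4), (0, 7), (1, 4), (1, 7), (2, 4), (2, 7), (3, 4), (3, 7)]
Unfold 4 (reflect across v@4): 16 holes -> [(0, 0), (0, 3), (0, 4), (0, 7), (1, 0), (1, 3), (1, 4), (1, 7), (2, 0), (2, 3), (2, 4), (2, 7), (3, 0), (3, 3), (3, 4), (3, 7)]
Unfold 5 (reflect across h@4): 32 holes -> [(0, 0), (0, 3), (0, 4), (0, 7), (1, 0), (1, 3), (1, 4), (1, 7), (2, 0), (2, 3), (2, 4), (2, 7), (3, 0), (3, 3), (3, 4), (3, 7), (4, 0), (4, 3), (4, 4), (4, 7), (5, 0), (5, 3), (5, 4), (5, 7), (6, 0), (6, 3), (6, 4), (6, 7), (7, 0), (7, 3), (7, 4), (7, 7)]
Holes: [(0, 0), (0, 3), (0, 4), (0, 7), (1, 0), (1, 3), (1, 4), (1, 7), (2, 0), (2, 3), (2, 4), (2, 7), (3, 0), (3, 3), (3, 4), (3, 7), (4, 0), (4, 3), (4, 4), (4, 7), (5, 0), (5, 3), (5, 4), (5, 7), (6, 0), (6, 3), (6, 4), (6, 7), (7, 0), (7, 3), (7, 4), (7, 7)]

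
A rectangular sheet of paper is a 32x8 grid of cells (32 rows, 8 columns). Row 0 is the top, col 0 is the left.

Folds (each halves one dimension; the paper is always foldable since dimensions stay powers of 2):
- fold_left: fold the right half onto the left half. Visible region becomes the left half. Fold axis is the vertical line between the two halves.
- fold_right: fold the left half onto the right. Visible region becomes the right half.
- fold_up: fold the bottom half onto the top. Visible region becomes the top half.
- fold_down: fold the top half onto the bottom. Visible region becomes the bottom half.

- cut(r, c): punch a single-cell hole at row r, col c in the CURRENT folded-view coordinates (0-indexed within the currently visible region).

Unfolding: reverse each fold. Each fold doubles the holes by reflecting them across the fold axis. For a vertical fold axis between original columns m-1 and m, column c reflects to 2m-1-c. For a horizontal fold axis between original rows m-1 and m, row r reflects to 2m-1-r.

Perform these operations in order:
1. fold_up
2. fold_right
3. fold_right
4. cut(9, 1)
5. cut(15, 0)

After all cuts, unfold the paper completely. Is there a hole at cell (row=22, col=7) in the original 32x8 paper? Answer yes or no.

Answer: yes

Derivation:
Op 1 fold_up: fold axis h@16; visible region now rows[0,16) x cols[0,8) = 16x8
Op 2 fold_right: fold axis v@4; visible region now rows[0,16) x cols[4,8) = 16x4
Op 3 fold_right: fold axis v@6; visible region now rows[0,16) x cols[6,8) = 16x2
Op 4 cut(9, 1): punch at orig (9,7); cuts so far [(9, 7)]; region rows[0,16) x cols[6,8) = 16x2
Op 5 cut(15, 0): punch at orig (15,6); cuts so far [(9, 7), (15, 6)]; region rows[0,16) x cols[6,8) = 16x2
Unfold 1 (reflect across v@6): 4 holes -> [(9, 4), (9, 7), (15, 5), (15, 6)]
Unfold 2 (reflect across v@4): 8 holes -> [(9, 0), (9, 3), (9, 4), (9, 7), (15, 1), (15, 2), (15, 5), (15, 6)]
Unfold 3 (reflect across h@16): 16 holes -> [(9, 0), (9, 3), (9, 4), (9, 7), (15, 1), (15, 2), (15, 5), (15, 6), (16, 1), (16, 2), (16, 5), (16, 6), (22, 0), (22, 3), (22, 4), (22, 7)]
Holes: [(9, 0), (9, 3), (9, 4), (9, 7), (15, 1), (15, 2), (15, 5), (15, 6), (16, 1), (16, 2), (16, 5), (16, 6), (22, 0), (22, 3), (22, 4), (22, 7)]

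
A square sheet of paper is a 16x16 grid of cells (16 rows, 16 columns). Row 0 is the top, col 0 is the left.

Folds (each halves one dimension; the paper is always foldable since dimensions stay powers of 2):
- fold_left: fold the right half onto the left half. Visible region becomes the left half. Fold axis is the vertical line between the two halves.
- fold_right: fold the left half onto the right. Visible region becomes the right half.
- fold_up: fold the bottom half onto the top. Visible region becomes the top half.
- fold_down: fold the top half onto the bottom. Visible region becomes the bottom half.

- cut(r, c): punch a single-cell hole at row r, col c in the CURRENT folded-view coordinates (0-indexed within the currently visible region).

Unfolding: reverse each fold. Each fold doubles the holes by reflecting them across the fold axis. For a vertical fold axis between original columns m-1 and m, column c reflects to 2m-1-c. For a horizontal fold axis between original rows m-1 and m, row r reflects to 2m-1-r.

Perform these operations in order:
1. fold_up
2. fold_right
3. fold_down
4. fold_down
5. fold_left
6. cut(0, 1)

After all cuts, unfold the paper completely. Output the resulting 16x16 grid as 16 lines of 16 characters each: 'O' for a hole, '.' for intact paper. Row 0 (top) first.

Op 1 fold_up: fold axis h@8; visible region now rows[0,8) x cols[0,16) = 8x16
Op 2 fold_right: fold axis v@8; visible region now rows[0,8) x cols[8,16) = 8x8
Op 3 fold_down: fold axis h@4; visible region now rows[4,8) x cols[8,16) = 4x8
Op 4 fold_down: fold axis h@6; visible region now rows[6,8) x cols[8,16) = 2x8
Op 5 fold_left: fold axis v@12; visible region now rows[6,8) x cols[8,12) = 2x4
Op 6 cut(0, 1): punch at orig (6,9); cuts so far [(6, 9)]; region rows[6,8) x cols[8,12) = 2x4
Unfold 1 (reflect across v@12): 2 holes -> [(6, 9), (6, 14)]
Unfold 2 (reflect across h@6): 4 holes -> [(5, 9), (5, 14), (6, 9), (6, 14)]
Unfold 3 (reflect across h@4): 8 holes -> [(1, 9), (1, 14), (2, 9), (2, 14), (5, 9), (5, 14), (6, 9), (6, 14)]
Unfold 4 (reflect across v@8): 16 holes -> [(1, 1), (1, 6), (1, 9), (1, 14), (2, 1), (2, 6), (2, 9), (2, 14), (5, 1), (5, 6), (5, 9), (5, 14), (6, 1), (6, 6), (6, 9), (6, 14)]
Unfold 5 (reflect across h@8): 32 holes -> [(1, 1), (1, 6), (1, 9), (1, 14), (2, 1), (2, 6), (2, 9), (2, 14), (5, 1), (5, 6), (5, 9), (5, 14), (6, 1), (6, 6), (6, 9), (6, 14), (9, 1), (9, 6), (9, 9), (9, 14), (10, 1), (10, 6), (10, 9), (10, 14), (13, 1), (13, 6), (13, 9), (13, 14), (14, 1), (14, 6), (14, 9), (14, 14)]

Answer: ................
.O....O..O....O.
.O....O..O....O.
................
................
.O....O..O....O.
.O....O..O....O.
................
................
.O....O..O....O.
.O....O..O....O.
................
................
.O....O..O....O.
.O....O..O....O.
................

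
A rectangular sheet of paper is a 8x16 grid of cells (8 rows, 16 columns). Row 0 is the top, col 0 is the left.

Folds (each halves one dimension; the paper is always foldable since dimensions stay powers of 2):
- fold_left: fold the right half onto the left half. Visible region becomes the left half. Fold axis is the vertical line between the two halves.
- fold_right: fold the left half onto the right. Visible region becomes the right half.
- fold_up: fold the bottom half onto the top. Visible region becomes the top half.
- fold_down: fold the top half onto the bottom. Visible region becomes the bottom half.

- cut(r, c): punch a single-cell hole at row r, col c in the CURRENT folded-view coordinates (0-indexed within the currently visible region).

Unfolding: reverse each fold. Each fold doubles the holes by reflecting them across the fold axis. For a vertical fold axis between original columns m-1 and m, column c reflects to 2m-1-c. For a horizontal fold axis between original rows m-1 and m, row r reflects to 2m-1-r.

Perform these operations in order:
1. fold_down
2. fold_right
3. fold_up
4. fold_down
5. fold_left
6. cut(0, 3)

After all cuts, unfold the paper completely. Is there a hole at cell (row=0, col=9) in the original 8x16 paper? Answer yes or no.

Answer: no

Derivation:
Op 1 fold_down: fold axis h@4; visible region now rows[4,8) x cols[0,16) = 4x16
Op 2 fold_right: fold axis v@8; visible region now rows[4,8) x cols[8,16) = 4x8
Op 3 fold_up: fold axis h@6; visible region now rows[4,6) x cols[8,16) = 2x8
Op 4 fold_down: fold axis h@5; visible region now rows[5,6) x cols[8,16) = 1x8
Op 5 fold_left: fold axis v@12; visible region now rows[5,6) x cols[8,12) = 1x4
Op 6 cut(0, 3): punch at orig (5,11); cuts so far [(5, 11)]; region rows[5,6) x cols[8,12) = 1x4
Unfold 1 (reflect across v@12): 2 holes -> [(5, 11), (5, 12)]
Unfold 2 (reflect across h@5): 4 holes -> [(4, 11), (4, 12), (5, 11), (5, 12)]
Unfold 3 (reflect across h@6): 8 holes -> [(4, 11), (4, 12), (5, 11), (5, 12), (6, 11), (6, 12), (7, 11), (7, 12)]
Unfold 4 (reflect across v@8): 16 holes -> [(4, 3), (4, 4), (4, 11), (4, 12), (5, 3), (5, 4), (5, 11), (5, 12), (6, 3), (6, 4), (6, 11), (6, 12), (7, 3), (7, 4), (7, 11), (7, 12)]
Unfold 5 (reflect across h@4): 32 holes -> [(0, 3), (0, 4), (0, 11), (0, 12), (1, 3), (1, 4), (1, 11), (1, 12), (2, 3), (2, 4), (2, 11), (2, 12), (3, 3), (3, 4), (3, 11), (3, 12), (4, 3), (4, 4), (4, 11), (4, 12), (5, 3), (5, 4), (5, 11), (5, 12), (6, 3), (6, 4), (6, 11), (6, 12), (7, 3), (7, 4), (7, 11), (7, 12)]
Holes: [(0, 3), (0, 4), (0, 11), (0, 12), (1, 3), (1, 4), (1, 11), (1, 12), (2, 3), (2, 4), (2, 11), (2, 12), (3, 3), (3, 4), (3, 11), (3, 12), (4, 3), (4, 4), (4, 11), (4, 12), (5, 3), (5, 4), (5, 11), (5, 12), (6, 3), (6, 4), (6, 11), (6, 12), (7, 3), (7, 4), (7, 11), (7, 12)]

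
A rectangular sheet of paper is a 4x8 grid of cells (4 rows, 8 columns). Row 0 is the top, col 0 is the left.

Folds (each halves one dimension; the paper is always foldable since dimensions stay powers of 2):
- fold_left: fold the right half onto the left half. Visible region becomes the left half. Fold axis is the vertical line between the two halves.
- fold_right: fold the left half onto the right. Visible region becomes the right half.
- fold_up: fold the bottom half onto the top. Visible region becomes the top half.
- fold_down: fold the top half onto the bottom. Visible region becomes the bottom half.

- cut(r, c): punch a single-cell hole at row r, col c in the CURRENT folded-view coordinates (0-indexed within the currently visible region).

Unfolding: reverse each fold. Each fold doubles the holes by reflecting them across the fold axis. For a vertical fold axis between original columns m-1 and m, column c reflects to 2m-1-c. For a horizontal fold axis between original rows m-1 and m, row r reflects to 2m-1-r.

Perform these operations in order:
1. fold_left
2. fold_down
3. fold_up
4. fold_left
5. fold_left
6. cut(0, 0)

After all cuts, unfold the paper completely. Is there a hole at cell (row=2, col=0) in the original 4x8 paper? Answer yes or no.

Answer: yes

Derivation:
Op 1 fold_left: fold axis v@4; visible region now rows[0,4) x cols[0,4) = 4x4
Op 2 fold_down: fold axis h@2; visible region now rows[2,4) x cols[0,4) = 2x4
Op 3 fold_up: fold axis h@3; visible region now rows[2,3) x cols[0,4) = 1x4
Op 4 fold_left: fold axis v@2; visible region now rows[2,3) x cols[0,2) = 1x2
Op 5 fold_left: fold axis v@1; visible region now rows[2,3) x cols[0,1) = 1x1
Op 6 cut(0, 0): punch at orig (2,0); cuts so far [(2, 0)]; region rows[2,3) x cols[0,1) = 1x1
Unfold 1 (reflect across v@1): 2 holes -> [(2, 0), (2, 1)]
Unfold 2 (reflect across v@2): 4 holes -> [(2, 0), (2, 1), (2, 2), (2, 3)]
Unfold 3 (reflect across h@3): 8 holes -> [(2, 0), (2, 1), (2, 2), (2, 3), (3, 0), (3, 1), (3, 2), (3, 3)]
Unfold 4 (reflect across h@2): 16 holes -> [(0, 0), (0, 1), (0, 2), (0, 3), (1, 0), (1, 1), (1, 2), (1, 3), (2, 0), (2, 1), (2, 2), (2, 3), (3, 0), (3, 1), (3, 2), (3, 3)]
Unfold 5 (reflect across v@4): 32 holes -> [(0, 0), (0, 1), (0, 2), (0, 3), (0, 4), (0, 5), (0, 6), (0, 7), (1, 0), (1, 1), (1, 2), (1, 3), (1, 4), (1, 5), (1, 6), (1, 7), (2, 0), (2, 1), (2, 2), (2, 3), (2, 4), (2, 5), (2, 6), (2, 7), (3, 0), (3, 1), (3, 2), (3, 3), (3, 4), (3, 5), (3, 6), (3, 7)]
Holes: [(0, 0), (0, 1), (0, 2), (0, 3), (0, 4), (0, 5), (0, 6), (0, 7), (1, 0), (1, 1), (1, 2), (1, 3), (1, 4), (1, 5), (1, 6), (1, 7), (2, 0), (2, 1), (2, 2), (2, 3), (2, 4), (2, 5), (2, 6), (2, 7), (3, 0), (3, 1), (3, 2), (3, 3), (3, 4), (3, 5), (3, 6), (3, 7)]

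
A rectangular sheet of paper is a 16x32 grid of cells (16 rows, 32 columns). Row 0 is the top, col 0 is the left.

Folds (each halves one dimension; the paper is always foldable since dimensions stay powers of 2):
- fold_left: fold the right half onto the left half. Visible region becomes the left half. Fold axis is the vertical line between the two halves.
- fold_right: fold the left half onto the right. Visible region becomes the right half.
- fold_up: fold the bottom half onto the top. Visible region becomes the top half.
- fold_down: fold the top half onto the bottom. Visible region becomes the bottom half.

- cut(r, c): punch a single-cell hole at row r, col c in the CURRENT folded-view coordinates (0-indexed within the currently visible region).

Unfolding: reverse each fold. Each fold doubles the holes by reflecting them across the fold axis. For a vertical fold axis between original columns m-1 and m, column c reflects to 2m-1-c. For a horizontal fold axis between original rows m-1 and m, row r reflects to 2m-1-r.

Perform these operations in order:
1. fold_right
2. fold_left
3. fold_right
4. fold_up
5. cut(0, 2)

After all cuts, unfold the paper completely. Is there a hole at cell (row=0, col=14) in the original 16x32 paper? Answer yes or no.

Op 1 fold_right: fold axis v@16; visible region now rows[0,16) x cols[16,32) = 16x16
Op 2 fold_left: fold axis v@24; visible region now rows[0,16) x cols[16,24) = 16x8
Op 3 fold_right: fold axis v@20; visible region now rows[0,16) x cols[20,24) = 16x4
Op 4 fold_up: fold axis h@8; visible region now rows[0,8) x cols[20,24) = 8x4
Op 5 cut(0, 2): punch at orig (0,22); cuts so far [(0, 22)]; region rows[0,8) x cols[20,24) = 8x4
Unfold 1 (reflect across h@8): 2 holes -> [(0, 22), (15, 22)]
Unfold 2 (reflect across v@20): 4 holes -> [(0, 17), (0, 22), (15, 17), (15, 22)]
Unfold 3 (reflect across v@24): 8 holes -> [(0, 17), (0, 22), (0, 25), (0, 30), (15, 17), (15, 22), (15, 25), (15, 30)]
Unfold 4 (reflect across v@16): 16 holes -> [(0, 1), (0, 6), (0, 9), (0, 14), (0, 17), (0, 22), (0, 25), (0, 30), (15, 1), (15, 6), (15, 9), (15, 14), (15, 17), (15, 22), (15, 25), (15, 30)]
Holes: [(0, 1), (0, 6), (0, 9), (0, 14), (0, 17), (0, 22), (0, 25), (0, 30), (15, 1), (15, 6), (15, 9), (15, 14), (15, 17), (15, 22), (15, 25), (15, 30)]

Answer: yes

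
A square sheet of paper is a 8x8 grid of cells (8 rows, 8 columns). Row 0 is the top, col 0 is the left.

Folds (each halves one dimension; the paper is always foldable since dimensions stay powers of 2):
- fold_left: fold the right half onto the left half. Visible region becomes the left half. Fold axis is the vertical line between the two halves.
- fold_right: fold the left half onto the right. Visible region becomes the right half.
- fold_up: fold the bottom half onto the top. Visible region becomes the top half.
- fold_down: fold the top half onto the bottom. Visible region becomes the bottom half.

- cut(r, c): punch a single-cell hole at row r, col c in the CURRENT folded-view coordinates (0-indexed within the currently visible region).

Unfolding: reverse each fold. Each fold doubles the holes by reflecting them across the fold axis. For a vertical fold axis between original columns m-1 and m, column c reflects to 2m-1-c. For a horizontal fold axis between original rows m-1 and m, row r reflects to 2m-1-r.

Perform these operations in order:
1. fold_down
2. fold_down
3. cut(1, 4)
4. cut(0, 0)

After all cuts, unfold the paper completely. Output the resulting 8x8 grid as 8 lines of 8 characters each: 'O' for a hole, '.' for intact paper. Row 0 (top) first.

Op 1 fold_down: fold axis h@4; visible region now rows[4,8) x cols[0,8) = 4x8
Op 2 fold_down: fold axis h@6; visible region now rows[6,8) x cols[0,8) = 2x8
Op 3 cut(1, 4): punch at orig (7,4); cuts so far [(7, 4)]; region rows[6,8) x cols[0,8) = 2x8
Op 4 cut(0, 0): punch at orig (6,0); cuts so far [(6, 0), (7, 4)]; region rows[6,8) x cols[0,8) = 2x8
Unfold 1 (reflect across h@6): 4 holes -> [(4, 4), (5, 0), (6, 0), (7, 4)]
Unfold 2 (reflect across h@4): 8 holes -> [(0, 4), (1, 0), (2, 0), (3, 4), (4, 4), (5, 0), (6, 0), (7, 4)]

Answer: ....O...
O.......
O.......
....O...
....O...
O.......
O.......
....O...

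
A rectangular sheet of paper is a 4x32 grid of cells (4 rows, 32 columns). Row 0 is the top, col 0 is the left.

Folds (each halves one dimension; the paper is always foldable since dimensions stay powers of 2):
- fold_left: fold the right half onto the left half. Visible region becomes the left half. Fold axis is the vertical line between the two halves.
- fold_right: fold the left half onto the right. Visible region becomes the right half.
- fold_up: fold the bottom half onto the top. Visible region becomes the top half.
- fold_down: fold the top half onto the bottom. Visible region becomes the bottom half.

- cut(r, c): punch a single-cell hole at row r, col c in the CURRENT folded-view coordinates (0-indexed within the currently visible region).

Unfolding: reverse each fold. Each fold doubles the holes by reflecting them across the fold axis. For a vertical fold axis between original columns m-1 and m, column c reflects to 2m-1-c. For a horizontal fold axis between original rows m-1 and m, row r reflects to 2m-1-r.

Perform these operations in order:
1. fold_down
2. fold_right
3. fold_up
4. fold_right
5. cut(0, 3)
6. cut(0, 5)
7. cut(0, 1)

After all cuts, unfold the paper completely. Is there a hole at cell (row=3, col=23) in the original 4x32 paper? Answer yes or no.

Answer: no

Derivation:
Op 1 fold_down: fold axis h@2; visible region now rows[2,4) x cols[0,32) = 2x32
Op 2 fold_right: fold axis v@16; visible region now rows[2,4) x cols[16,32) = 2x16
Op 3 fold_up: fold axis h@3; visible region now rows[2,3) x cols[16,32) = 1x16
Op 4 fold_right: fold axis v@24; visible region now rows[2,3) x cols[24,32) = 1x8
Op 5 cut(0, 3): punch at orig (2,27); cuts so far [(2, 27)]; region rows[2,3) x cols[24,32) = 1x8
Op 6 cut(0, 5): punch at orig (2,29); cuts so far [(2, 27), (2, 29)]; region rows[2,3) x cols[24,32) = 1x8
Op 7 cut(0, 1): punch at orig (2,25); cuts so far [(2, 25), (2, 27), (2, 29)]; region rows[2,3) x cols[24,32) = 1x8
Unfold 1 (reflect across v@24): 6 holes -> [(2, 18), (2, 20), (2, 22), (2, 25), (2, 27), (2, 29)]
Unfold 2 (reflect across h@3): 12 holes -> [(2, 18), (2, 20), (2, 22), (2, 25), (2, 27), (2, 29), (3, 18), (3, 20), (3, 22), (3, 25), (3, 27), (3, 29)]
Unfold 3 (reflect across v@16): 24 holes -> [(2, 2), (2, 4), (2, 6), (2, 9), (2, 11), (2, 13), (2, 18), (2, 20), (2, 22), (2, 25), (2, 27), (2, 29), (3, 2), (3, 4), (3, 6), (3, 9), (3, 11), (3, 13), (3, 18), (3, 20), (3, 22), (3, 25), (3, 27), (3, 29)]
Unfold 4 (reflect across h@2): 48 holes -> [(0, 2), (0, 4), (0, 6), (0, 9), (0, 11), (0, 13), (0, 18), (0, 20), (0, 22), (0, 25), (0, 27), (0, 29), (1, 2), (1, 4), (1, 6), (1, 9), (1, 11), (1, 13), (1, 18), (1, 20), (1, 22), (1, 25), (1, 27), (1, 29), (2, 2), (2, 4), (2, 6), (2, 9), (2, 11), (2, 13), (2, 18), (2, 20), (2, 22), (2, 25), (2, 27), (2, 29), (3, 2), (3, 4), (3, 6), (3, 9), (3, 11), (3, 13), (3, 18), (3, 20), (3, 22), (3, 25), (3, 27), (3, 29)]
Holes: [(0, 2), (0, 4), (0, 6), (0, 9), (0, 11), (0, 13), (0, 18), (0, 20), (0, 22), (0, 25), (0, 27), (0, 29), (1, 2), (1, 4), (1, 6), (1, 9), (1, 11), (1, 13), (1, 18), (1, 20), (1, 22), (1, 25), (1, 27), (1, 29), (2, 2), (2, 4), (2, 6), (2, 9), (2, 11), (2, 13), (2, 18), (2, 20), (2, 22), (2, 25), (2, 27), (2, 29), (3, 2), (3, 4), (3, 6), (3, 9), (3, 11), (3, 13), (3, 18), (3, 20), (3, 22), (3, 25), (3, 27), (3, 29)]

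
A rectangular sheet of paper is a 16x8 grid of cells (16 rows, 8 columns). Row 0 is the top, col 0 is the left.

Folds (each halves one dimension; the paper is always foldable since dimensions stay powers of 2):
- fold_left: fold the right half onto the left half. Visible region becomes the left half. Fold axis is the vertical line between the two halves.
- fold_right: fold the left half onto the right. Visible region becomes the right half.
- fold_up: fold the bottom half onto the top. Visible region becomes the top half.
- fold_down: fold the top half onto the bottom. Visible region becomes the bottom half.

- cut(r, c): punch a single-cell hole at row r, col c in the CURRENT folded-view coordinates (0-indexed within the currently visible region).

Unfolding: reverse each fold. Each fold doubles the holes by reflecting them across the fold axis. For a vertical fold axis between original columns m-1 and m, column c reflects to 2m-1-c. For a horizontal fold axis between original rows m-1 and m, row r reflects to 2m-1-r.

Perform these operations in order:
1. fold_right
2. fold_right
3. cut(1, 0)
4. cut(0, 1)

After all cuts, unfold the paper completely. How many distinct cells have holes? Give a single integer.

Op 1 fold_right: fold axis v@4; visible region now rows[0,16) x cols[4,8) = 16x4
Op 2 fold_right: fold axis v@6; visible region now rows[0,16) x cols[6,8) = 16x2
Op 3 cut(1, 0): punch at orig (1,6); cuts so far [(1, 6)]; region rows[0,16) x cols[6,8) = 16x2
Op 4 cut(0, 1): punch at orig (0,7); cuts so far [(0, 7), (1, 6)]; region rows[0,16) x cols[6,8) = 16x2
Unfold 1 (reflect across v@6): 4 holes -> [(0, 4), (0, 7), (1, 5), (1, 6)]
Unfold 2 (reflect across v@4): 8 holes -> [(0, 0), (0, 3), (0, 4), (0, 7), (1, 1), (1, 2), (1, 5), (1, 6)]

Answer: 8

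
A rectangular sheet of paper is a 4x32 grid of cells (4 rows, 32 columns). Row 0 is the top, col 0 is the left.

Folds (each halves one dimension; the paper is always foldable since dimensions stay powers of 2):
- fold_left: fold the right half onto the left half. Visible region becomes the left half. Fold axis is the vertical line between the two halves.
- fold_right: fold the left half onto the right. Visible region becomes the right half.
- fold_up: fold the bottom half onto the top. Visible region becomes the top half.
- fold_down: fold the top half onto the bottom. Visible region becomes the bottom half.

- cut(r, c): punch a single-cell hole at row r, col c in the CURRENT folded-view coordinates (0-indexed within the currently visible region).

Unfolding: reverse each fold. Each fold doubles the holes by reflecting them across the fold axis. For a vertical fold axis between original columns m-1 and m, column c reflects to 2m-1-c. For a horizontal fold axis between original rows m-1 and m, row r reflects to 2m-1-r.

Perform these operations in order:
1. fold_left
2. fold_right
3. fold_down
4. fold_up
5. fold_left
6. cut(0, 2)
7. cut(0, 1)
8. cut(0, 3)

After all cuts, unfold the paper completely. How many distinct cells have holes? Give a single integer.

Answer: 96

Derivation:
Op 1 fold_left: fold axis v@16; visible region now rows[0,4) x cols[0,16) = 4x16
Op 2 fold_right: fold axis v@8; visible region now rows[0,4) x cols[8,16) = 4x8
Op 3 fold_down: fold axis h@2; visible region now rows[2,4) x cols[8,16) = 2x8
Op 4 fold_up: fold axis h@3; visible region now rows[2,3) x cols[8,16) = 1x8
Op 5 fold_left: fold axis v@12; visible region now rows[2,3) x cols[8,12) = 1x4
Op 6 cut(0, 2): punch at orig (2,10); cuts so far [(2, 10)]; region rows[2,3) x cols[8,12) = 1x4
Op 7 cut(0, 1): punch at orig (2,9); cuts so far [(2, 9), (2, 10)]; region rows[2,3) x cols[8,12) = 1x4
Op 8 cut(0, 3): punch at orig (2,11); cuts so far [(2, 9), (2, 10), (2, 11)]; region rows[2,3) x cols[8,12) = 1x4
Unfold 1 (reflect across v@12): 6 holes -> [(2, 9), (2, 10), (2, 11), (2, 12), (2, 13), (2, 14)]
Unfold 2 (reflect across h@3): 12 holes -> [(2, 9), (2, 10), (2, 11), (2, 12), (2, 13), (2, 14), (3, 9), (3, 10), (3, 11), (3, 12), (3, 13), (3, 14)]
Unfold 3 (reflect across h@2): 24 holes -> [(0, 9), (0, 10), (0, 11), (0, 12), (0, 13), (0, 14), (1, 9), (1, 10), (1, 11), (1, 12), (1, 13), (1, 14), (2, 9), (2, 10), (2, 11), (2, 12), (2, 13), (2, 14), (3, 9), (3, 10), (3, 11), (3, 12), (3, 13), (3, 14)]
Unfold 4 (reflect across v@8): 48 holes -> [(0, 1), (0, 2), (0, 3), (0, 4), (0, 5), (0, 6), (0, 9), (0, 10), (0, 11), (0, 12), (0, 13), (0, 14), (1, 1), (1, 2), (1, 3), (1, 4), (1, 5), (1, 6), (1, 9), (1, 10), (1, 11), (1, 12), (1, 13), (1, 14), (2, 1), (2, 2), (2, 3), (2, 4), (2, 5), (2, 6), (2, 9), (2, 10), (2, 11), (2, 12), (2, 13), (2, 14), (3, 1), (3, 2), (3, 3), (3, 4), (3, 5), (3, 6), (3, 9), (3, 10), (3, 11), (3, 12), (3, 13), (3, 14)]
Unfold 5 (reflect across v@16): 96 holes -> [(0, 1), (0, 2), (0, 3), (0, 4), (0, 5), (0, 6), (0, 9), (0, 10), (0, 11), (0, 12), (0, 13), (0, 14), (0, 17), (0, 18), (0, 19), (0, 20), (0, 21), (0, 22), (0, 25), (0, 26), (0, 27), (0, 28), (0, 29), (0, 30), (1, 1), (1, 2), (1, 3), (1, 4), (1, 5), (1, 6), (1, 9), (1, 10), (1, 11), (1, 12), (1, 13), (1, 14), (1, 17), (1, 18), (1, 19), (1, 20), (1, 21), (1, 22), (1, 25), (1, 26), (1, 27), (1, 28), (1, 29), (1, 30), (2, 1), (2, 2), (2, 3), (2, 4), (2, 5), (2, 6), (2, 9), (2, 10), (2, 11), (2, 12), (2, 13), (2, 14), (2, 17), (2, 18), (2, 19), (2, 20), (2, 21), (2, 22), (2, 25), (2, 26), (2, 27), (2, 28), (2, 29), (2, 30), (3, 1), (3, 2), (3, 3), (3, 4), (3, 5), (3, 6), (3, 9), (3, 10), (3, 11), (3, 12), (3, 13), (3, 14), (3, 17), (3, 18), (3, 19), (3, 20), (3, 21), (3, 22), (3, 25), (3, 26), (3, 27), (3, 28), (3, 29), (3, 30)]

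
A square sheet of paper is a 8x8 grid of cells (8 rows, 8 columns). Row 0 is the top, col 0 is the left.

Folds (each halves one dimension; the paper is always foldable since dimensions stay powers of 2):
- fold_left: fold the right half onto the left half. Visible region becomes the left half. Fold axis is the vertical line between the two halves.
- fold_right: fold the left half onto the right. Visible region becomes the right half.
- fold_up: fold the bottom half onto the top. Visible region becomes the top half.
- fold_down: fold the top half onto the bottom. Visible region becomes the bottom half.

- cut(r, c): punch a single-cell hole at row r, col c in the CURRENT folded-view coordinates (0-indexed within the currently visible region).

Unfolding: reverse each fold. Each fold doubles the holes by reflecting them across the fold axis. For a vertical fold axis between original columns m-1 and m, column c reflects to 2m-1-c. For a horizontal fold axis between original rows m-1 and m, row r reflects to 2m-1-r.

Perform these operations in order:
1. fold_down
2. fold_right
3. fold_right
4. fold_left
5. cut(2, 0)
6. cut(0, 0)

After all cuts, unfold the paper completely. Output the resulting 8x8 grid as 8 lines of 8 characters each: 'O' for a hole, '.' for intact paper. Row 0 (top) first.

Op 1 fold_down: fold axis h@4; visible region now rows[4,8) x cols[0,8) = 4x8
Op 2 fold_right: fold axis v@4; visible region now rows[4,8) x cols[4,8) = 4x4
Op 3 fold_right: fold axis v@6; visible region now rows[4,8) x cols[6,8) = 4x2
Op 4 fold_left: fold axis v@7; visible region now rows[4,8) x cols[6,7) = 4x1
Op 5 cut(2, 0): punch at orig (6,6); cuts so far [(6, 6)]; region rows[4,8) x cols[6,7) = 4x1
Op 6 cut(0, 0): punch at orig (4,6); cuts so far [(4, 6), (6, 6)]; region rows[4,8) x cols[6,7) = 4x1
Unfold 1 (reflect across v@7): 4 holes -> [(4, 6), (4, 7), (6, 6), (6, 7)]
Unfold 2 (reflect across v@6): 8 holes -> [(4, 4), (4, 5), (4, 6), (4, 7), (6, 4), (6, 5), (6, 6), (6, 7)]
Unfold 3 (reflect across v@4): 16 holes -> [(4, 0), (4, 1), (4, 2), (4, 3), (4, 4), (4, 5), (4, 6), (4, 7), (6, 0), (6, 1), (6, 2), (6, 3), (6, 4), (6, 5), (6, 6), (6, 7)]
Unfold 4 (reflect across h@4): 32 holes -> [(1, 0), (1, 1), (1, 2), (1, 3), (1, 4), (1, 5), (1, 6), (1, 7), (3, 0), (3, 1), (3, 2), (3, 3), (3, 4), (3, 5), (3, 6), (3, 7), (4, 0), (4, 1), (4, 2), (4, 3), (4, 4), (4, 5), (4, 6), (4, 7), (6, 0), (6, 1), (6, 2), (6, 3), (6, 4), (6, 5), (6, 6), (6, 7)]

Answer: ........
OOOOOOOO
........
OOOOOOOO
OOOOOOOO
........
OOOOOOOO
........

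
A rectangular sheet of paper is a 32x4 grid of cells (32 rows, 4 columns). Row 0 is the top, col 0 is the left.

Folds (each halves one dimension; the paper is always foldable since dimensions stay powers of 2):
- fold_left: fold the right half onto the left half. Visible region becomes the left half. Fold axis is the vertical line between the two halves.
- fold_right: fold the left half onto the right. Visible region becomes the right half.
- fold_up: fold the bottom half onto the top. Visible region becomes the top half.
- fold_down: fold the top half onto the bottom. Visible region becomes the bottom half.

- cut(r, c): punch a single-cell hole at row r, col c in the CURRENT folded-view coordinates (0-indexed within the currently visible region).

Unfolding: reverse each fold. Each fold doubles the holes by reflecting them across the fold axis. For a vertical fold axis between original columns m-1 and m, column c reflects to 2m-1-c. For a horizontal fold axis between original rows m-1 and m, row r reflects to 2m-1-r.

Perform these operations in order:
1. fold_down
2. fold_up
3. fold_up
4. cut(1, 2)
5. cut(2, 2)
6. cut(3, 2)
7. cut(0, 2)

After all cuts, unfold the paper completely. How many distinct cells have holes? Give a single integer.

Op 1 fold_down: fold axis h@16; visible region now rows[16,32) x cols[0,4) = 16x4
Op 2 fold_up: fold axis h@24; visible region now rows[16,24) x cols[0,4) = 8x4
Op 3 fold_up: fold axis h@20; visible region now rows[16,20) x cols[0,4) = 4x4
Op 4 cut(1, 2): punch at orig (17,2); cuts so far [(17, 2)]; region rows[16,20) x cols[0,4) = 4x4
Op 5 cut(2, 2): punch at orig (18,2); cuts so far [(17, 2), (18, 2)]; region rows[16,20) x cols[0,4) = 4x4
Op 6 cut(3, 2): punch at orig (19,2); cuts so far [(17, 2), (18, 2), (19, 2)]; region rows[16,20) x cols[0,4) = 4x4
Op 7 cut(0, 2): punch at orig (16,2); cuts so far [(16, 2), (17, 2), (18, 2), (19, 2)]; region rows[16,20) x cols[0,4) = 4x4
Unfold 1 (reflect across h@20): 8 holes -> [(16, 2), (17, 2), (18, 2), (19, 2), (20, 2), (21, 2), (22, 2), (23, 2)]
Unfold 2 (reflect across h@24): 16 holes -> [(16, 2), (17, 2), (18, 2), (19, 2), (20, 2), (21, 2), (22, 2), (23, 2), (24, 2), (25, 2), (26, 2), (27, 2), (28, 2), (29, 2), (30, 2), (31, 2)]
Unfold 3 (reflect across h@16): 32 holes -> [(0, 2), (1, 2), (2, 2), (3, 2), (4, 2), (5, 2), (6, 2), (7, 2), (8, 2), (9, 2), (10, 2), (11, 2), (12, 2), (13, 2), (14, 2), (15, 2), (16, 2), (17, 2), (18, 2), (19, 2), (20, 2), (21, 2), (22, 2), (23, 2), (24, 2), (25, 2), (26, 2), (27, 2), (28, 2), (29, 2), (30, 2), (31, 2)]

Answer: 32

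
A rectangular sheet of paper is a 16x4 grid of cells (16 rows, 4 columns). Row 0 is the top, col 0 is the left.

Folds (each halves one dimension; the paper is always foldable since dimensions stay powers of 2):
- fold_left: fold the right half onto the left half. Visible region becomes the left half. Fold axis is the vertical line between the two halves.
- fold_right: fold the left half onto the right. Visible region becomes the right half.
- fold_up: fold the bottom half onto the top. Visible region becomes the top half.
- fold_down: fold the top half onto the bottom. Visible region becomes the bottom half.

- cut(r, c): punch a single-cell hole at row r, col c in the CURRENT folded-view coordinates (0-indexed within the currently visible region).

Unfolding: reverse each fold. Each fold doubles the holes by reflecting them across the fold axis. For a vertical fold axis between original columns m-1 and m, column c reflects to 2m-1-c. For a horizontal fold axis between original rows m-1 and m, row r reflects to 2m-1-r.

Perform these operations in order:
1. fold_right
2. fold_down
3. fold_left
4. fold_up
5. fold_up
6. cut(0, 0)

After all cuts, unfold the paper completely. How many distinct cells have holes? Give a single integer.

Answer: 32

Derivation:
Op 1 fold_right: fold axis v@2; visible region now rows[0,16) x cols[2,4) = 16x2
Op 2 fold_down: fold axis h@8; visible region now rows[8,16) x cols[2,4) = 8x2
Op 3 fold_left: fold axis v@3; visible region now rows[8,16) x cols[2,3) = 8x1
Op 4 fold_up: fold axis h@12; visible region now rows[8,12) x cols[2,3) = 4x1
Op 5 fold_up: fold axis h@10; visible region now rows[8,10) x cols[2,3) = 2x1
Op 6 cut(0, 0): punch at orig (8,2); cuts so far [(8, 2)]; region rows[8,10) x cols[2,3) = 2x1
Unfold 1 (reflect across h@10): 2 holes -> [(8, 2), (11, 2)]
Unfold 2 (reflect across h@12): 4 holes -> [(8, 2), (11, 2), (12, 2), (15, 2)]
Unfold 3 (reflect across v@3): 8 holes -> [(8, 2), (8, 3), (11, 2), (11, 3), (12, 2), (12, 3), (15, 2), (15, 3)]
Unfold 4 (reflect across h@8): 16 holes -> [(0, 2), (0, 3), (3, 2), (3, 3), (4, 2), (4, 3), (7, 2), (7, 3), (8, 2), (8, 3), (11, 2), (11, 3), (12, 2), (12, 3), (15, 2), (15, 3)]
Unfold 5 (reflect across v@2): 32 holes -> [(0, 0), (0, 1), (0, 2), (0, 3), (3, 0), (3, 1), (3, 2), (3, 3), (4, 0), (4, 1), (4, 2), (4, 3), (7, 0), (7, 1), (7, 2), (7, 3), (8, 0), (8, 1), (8, 2), (8, 3), (11, 0), (11, 1), (11, 2), (11, 3), (12, 0), (12, 1), (12, 2), (12, 3), (15, 0), (15, 1), (15, 2), (15, 3)]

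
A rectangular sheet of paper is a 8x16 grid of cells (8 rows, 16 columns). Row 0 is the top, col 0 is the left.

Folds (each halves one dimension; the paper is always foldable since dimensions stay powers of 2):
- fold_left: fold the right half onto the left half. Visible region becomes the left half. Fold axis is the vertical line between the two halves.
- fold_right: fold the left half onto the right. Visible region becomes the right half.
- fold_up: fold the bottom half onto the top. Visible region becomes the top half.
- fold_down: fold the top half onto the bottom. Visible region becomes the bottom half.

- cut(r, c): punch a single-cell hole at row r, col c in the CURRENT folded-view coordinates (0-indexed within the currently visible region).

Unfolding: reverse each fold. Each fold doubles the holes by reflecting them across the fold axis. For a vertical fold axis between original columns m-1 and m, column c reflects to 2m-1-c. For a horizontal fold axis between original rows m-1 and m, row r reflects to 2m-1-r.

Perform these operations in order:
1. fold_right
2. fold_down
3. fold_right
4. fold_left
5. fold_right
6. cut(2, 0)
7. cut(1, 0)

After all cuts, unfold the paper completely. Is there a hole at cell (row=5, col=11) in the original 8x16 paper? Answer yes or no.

Answer: yes

Derivation:
Op 1 fold_right: fold axis v@8; visible region now rows[0,8) x cols[8,16) = 8x8
Op 2 fold_down: fold axis h@4; visible region now rows[4,8) x cols[8,16) = 4x8
Op 3 fold_right: fold axis v@12; visible region now rows[4,8) x cols[12,16) = 4x4
Op 4 fold_left: fold axis v@14; visible region now rows[4,8) x cols[12,14) = 4x2
Op 5 fold_right: fold axis v@13; visible region now rows[4,8) x cols[13,14) = 4x1
Op 6 cut(2, 0): punch at orig (6,13); cuts so far [(6, 13)]; region rows[4,8) x cols[13,14) = 4x1
Op 7 cut(1, 0): punch at orig (5,13); cuts so far [(5, 13), (6, 13)]; region rows[4,8) x cols[13,14) = 4x1
Unfold 1 (reflect across v@13): 4 holes -> [(5, 12), (5, 13), (6, 12), (6, 13)]
Unfold 2 (reflect across v@14): 8 holes -> [(5, 12), (5, 13), (5, 14), (5, 15), (6, 12), (6, 13), (6, 14), (6, 15)]
Unfold 3 (reflect across v@12): 16 holes -> [(5, 8), (5, 9), (5, 10), (5, 11), (5, 12), (5, 13), (5, 14), (5, 15), (6, 8), (6, 9), (6, 10), (6, 11), (6, 12), (6, 13), (6, 14), (6, 15)]
Unfold 4 (reflect across h@4): 32 holes -> [(1, 8), (1, 9), (1, 10), (1, 11), (1, 12), (1, 13), (1, 14), (1, 15), (2, 8), (2, 9), (2, 10), (2, 11), (2, 12), (2, 13), (2, 14), (2, 15), (5, 8), (5, 9), (5, 10), (5, 11), (5, 12), (5, 13), (5, 14), (5, 15), (6, 8), (6, 9), (6, 10), (6, 11), (6, 12), (6, 13), (6, 14), (6, 15)]
Unfold 5 (reflect across v@8): 64 holes -> [(1, 0), (1, 1), (1, 2), (1, 3), (1, 4), (1, 5), (1, 6), (1, 7), (1, 8), (1, 9), (1, 10), (1, 11), (1, 12), (1, 13), (1, 14), (1, 15), (2, 0), (2, 1), (2, 2), (2, 3), (2, 4), (2, 5), (2, 6), (2, 7), (2, 8), (2, 9), (2, 10), (2, 11), (2, 12), (2, 13), (2, 14), (2, 15), (5, 0), (5, 1), (5, 2), (5, 3), (5, 4), (5, 5), (5, 6), (5, 7), (5, 8), (5, 9), (5, 10), (5, 11), (5, 12), (5, 13), (5, 14), (5, 15), (6, 0), (6, 1), (6, 2), (6, 3), (6, 4), (6, 5), (6, 6), (6, 7), (6, 8), (6, 9), (6, 10), (6, 11), (6, 12), (6, 13), (6, 14), (6, 15)]
Holes: [(1, 0), (1, 1), (1, 2), (1, 3), (1, 4), (1, 5), (1, 6), (1, 7), (1, 8), (1, 9), (1, 10), (1, 11), (1, 12), (1, 13), (1, 14), (1, 15), (2, 0), (2, 1), (2, 2), (2, 3), (2, 4), (2, 5), (2, 6), (2, 7), (2, 8), (2, 9), (2, 10), (2, 11), (2, 12), (2, 13), (2, 14), (2, 15), (5, 0), (5, 1), (5, 2), (5, 3), (5, 4), (5, 5), (5, 6), (5, 7), (5, 8), (5, 9), (5, 10), (5, 11), (5, 12), (5, 13), (5, 14), (5, 15), (6, 0), (6, 1), (6, 2), (6, 3), (6, 4), (6, 5), (6, 6), (6, 7), (6, 8), (6, 9), (6, 10), (6, 11), (6, 12), (6, 13), (6, 14), (6, 15)]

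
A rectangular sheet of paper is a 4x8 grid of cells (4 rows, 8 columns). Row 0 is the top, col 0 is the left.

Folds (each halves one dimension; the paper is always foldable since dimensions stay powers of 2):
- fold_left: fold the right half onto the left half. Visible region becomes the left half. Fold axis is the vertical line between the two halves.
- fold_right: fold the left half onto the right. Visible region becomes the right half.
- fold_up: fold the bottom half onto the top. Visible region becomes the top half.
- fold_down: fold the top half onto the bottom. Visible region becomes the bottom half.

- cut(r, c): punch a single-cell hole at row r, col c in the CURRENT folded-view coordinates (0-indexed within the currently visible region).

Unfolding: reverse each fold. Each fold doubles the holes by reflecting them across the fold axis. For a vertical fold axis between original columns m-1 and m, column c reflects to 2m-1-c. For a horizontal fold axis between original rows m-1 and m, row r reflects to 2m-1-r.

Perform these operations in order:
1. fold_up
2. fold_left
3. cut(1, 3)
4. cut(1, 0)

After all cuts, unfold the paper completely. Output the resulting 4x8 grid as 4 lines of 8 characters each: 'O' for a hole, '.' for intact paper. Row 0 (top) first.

Op 1 fold_up: fold axis h@2; visible region now rows[0,2) x cols[0,8) = 2x8
Op 2 fold_left: fold axis v@4; visible region now rows[0,2) x cols[0,4) = 2x4
Op 3 cut(1, 3): punch at orig (1,3); cuts so far [(1, 3)]; region rows[0,2) x cols[0,4) = 2x4
Op 4 cut(1, 0): punch at orig (1,0); cuts so far [(1, 0), (1, 3)]; region rows[0,2) x cols[0,4) = 2x4
Unfold 1 (reflect across v@4): 4 holes -> [(1, 0), (1, 3), (1, 4), (1, 7)]
Unfold 2 (reflect across h@2): 8 holes -> [(1, 0), (1, 3), (1, 4), (1, 7), (2, 0), (2, 3), (2, 4), (2, 7)]

Answer: ........
O..OO..O
O..OO..O
........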